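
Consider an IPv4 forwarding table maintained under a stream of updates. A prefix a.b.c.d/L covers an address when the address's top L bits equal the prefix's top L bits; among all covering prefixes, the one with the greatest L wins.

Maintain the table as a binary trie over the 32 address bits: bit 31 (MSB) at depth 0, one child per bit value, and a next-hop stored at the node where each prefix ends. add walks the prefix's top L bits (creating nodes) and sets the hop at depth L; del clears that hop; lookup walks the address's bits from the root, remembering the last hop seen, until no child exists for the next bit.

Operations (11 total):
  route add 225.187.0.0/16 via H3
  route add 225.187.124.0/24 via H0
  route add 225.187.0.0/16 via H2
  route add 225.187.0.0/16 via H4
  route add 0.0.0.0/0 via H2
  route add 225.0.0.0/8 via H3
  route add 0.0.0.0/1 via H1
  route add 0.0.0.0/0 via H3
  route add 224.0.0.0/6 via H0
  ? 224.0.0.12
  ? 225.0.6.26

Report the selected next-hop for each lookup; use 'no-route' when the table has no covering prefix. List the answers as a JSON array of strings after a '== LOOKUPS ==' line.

Trace:
  add 225.187.0.0/16 -> H3 at depth 16
  add 225.187.124.0/24 -> H0 at depth 24
  add 225.187.0.0/16 -> H2 at depth 16
  add 225.187.0.0/16 -> H4 at depth 16
  add 0.0.0.0/0 -> H2 at depth 0
  add 225.0.0.0/8 -> H3 at depth 8
  add 0.0.0.0/1 -> H1 at depth 1
  add 0.0.0.0/0 -> H3 at depth 0
  add 224.0.0.0/6 -> H0 at depth 6
  lookup 224.0.0.12: bits 1110000 walk d0:H3→d1:-→d2:-→d3:-→d4:-→d5:-→d6:H0→d7:- -> H0
  lookup 225.0.6.26: bits 11100001 walk d0:H3→d1:-→d2:-→d3:-→d4:-→d5:-→d6:H0→d7:-→d8:H3 -> H3

== LOOKUPS ==
["H0","H3"]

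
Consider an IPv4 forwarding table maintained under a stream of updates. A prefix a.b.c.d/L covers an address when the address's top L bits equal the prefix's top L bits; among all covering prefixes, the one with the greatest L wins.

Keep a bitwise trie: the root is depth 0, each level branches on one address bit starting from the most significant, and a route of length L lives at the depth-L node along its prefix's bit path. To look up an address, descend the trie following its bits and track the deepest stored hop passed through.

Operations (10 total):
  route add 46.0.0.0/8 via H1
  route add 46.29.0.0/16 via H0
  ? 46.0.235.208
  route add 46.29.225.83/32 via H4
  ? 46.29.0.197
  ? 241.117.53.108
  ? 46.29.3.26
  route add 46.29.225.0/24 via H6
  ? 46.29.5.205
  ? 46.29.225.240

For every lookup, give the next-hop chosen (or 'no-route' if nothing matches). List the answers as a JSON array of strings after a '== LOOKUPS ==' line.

Trace:
  + 46.0.0.0/8 (H1) depth=8
  + 46.29.0.0/16 (H0) depth=16
  Q 46.0.235.208: descend 00101110000 ; hops seen [H1] ; pick H1
  + 46.29.225.83/32 (H4) depth=32
  Q 46.29.0.197: descend 0010111000011101 ; hops seen [H1,H0] ; pick H0
  Q 241.117.53.108: descend ε ; hops seen [∅] ; pick no-route
  Q 46.29.3.26: descend 0010111000011101 ; hops seen [H1,H0] ; pick H0
  + 46.29.225.0/24 (H6) depth=24
  Q 46.29.5.205: descend 0010111000011101 ; hops seen [H1,H0] ; pick H0
  Q 46.29.225.240: descend 001011100001110111100001 ; hops seen [H1,H0,H6] ; pick H6

== LOOKUPS ==
["H1","H0","no-route","H0","H0","H6"]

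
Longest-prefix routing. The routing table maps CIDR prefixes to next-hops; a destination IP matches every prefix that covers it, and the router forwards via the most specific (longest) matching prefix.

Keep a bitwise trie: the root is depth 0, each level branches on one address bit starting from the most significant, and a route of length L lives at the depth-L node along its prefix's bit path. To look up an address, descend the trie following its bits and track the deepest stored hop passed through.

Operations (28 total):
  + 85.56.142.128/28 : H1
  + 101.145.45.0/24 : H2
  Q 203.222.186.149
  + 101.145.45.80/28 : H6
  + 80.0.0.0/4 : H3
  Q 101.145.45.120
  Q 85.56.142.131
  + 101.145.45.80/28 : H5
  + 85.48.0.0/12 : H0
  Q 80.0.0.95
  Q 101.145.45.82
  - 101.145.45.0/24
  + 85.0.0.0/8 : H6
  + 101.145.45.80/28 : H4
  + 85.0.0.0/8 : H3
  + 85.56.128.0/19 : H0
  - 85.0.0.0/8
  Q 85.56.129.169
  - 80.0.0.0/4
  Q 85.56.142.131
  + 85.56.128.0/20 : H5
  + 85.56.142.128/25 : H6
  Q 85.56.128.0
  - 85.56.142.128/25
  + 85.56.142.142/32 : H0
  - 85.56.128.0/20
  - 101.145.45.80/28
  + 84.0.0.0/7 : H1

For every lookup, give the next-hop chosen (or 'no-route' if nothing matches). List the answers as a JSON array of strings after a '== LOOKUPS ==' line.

Trace:
  add 85.56.142.128/28 -> H1 at depth 28
  add 101.145.45.0/24 -> H2 at depth 24
  ? 203.222.186.149  path d0:-  best=no-route
  add 101.145.45.80/28 -> H6 at depth 28
  add 80.0.0.0/4 -> H3 at depth 4
  ? 101.145.45.120  path d0:-→d1:-→d2:-→d3:-→d4:-→d5:-→d6:-→d7:-→d8:-→d9:-→d10:-→d11:-→d12:-→d13:-→d14:-→d15:-→d16:-→d17:-→d18:-→d19:-→d20:-→d21:-→d22:-→d23:-→d24:H2→d25:-→d26:-  best=H2
  ? 85.56.142.131  path d0:-→d1:-→d2:-→d3:-→d4:H3→d5:-→d6:-→d7:-→d8:-→d9:-→d10:-→d11:-→d12:-→d13:-→d14:-→d15:-→d16:-→d17:-→d18:-→d19:-→d20:-→d21:-→d22:-→d23:-→d24:-→d25:-→d26:-→d27:-→d28:H1  best=H1
  add 101.145.45.80/28 -> H5 at depth 28
  add 85.48.0.0/12 -> H0 at depth 12
  ? 80.0.0.95  path d0:-→d1:-→d2:-→d3:-→d4:H3→d5:-  best=H3
  ? 101.145.45.82  path d0:-→d1:-→d2:-→d3:-→d4:-→d5:-→d6:-→d7:-→d8:-→d9:-→d10:-→d11:-→d12:-→d13:-→d14:-→d15:-→d16:-→d17:-→d18:-→d19:-→d20:-→d21:-→d22:-→d23:-→d24:H2→d25:-→d26:-→d27:-→d28:H5  best=H5
  del 101.145.45.0/24 (clear depth 24)
  add 85.0.0.0/8 -> H6 at depth 8
  add 101.145.45.80/28 -> H4 at depth 28
  add 85.0.0.0/8 -> H3 at depth 8
  add 85.56.128.0/19 -> H0 at depth 19
  del 85.0.0.0/8 (clear depth 8)
  ? 85.56.129.169  path d0:-→d1:-→d2:-→d3:-→d4:H3→d5:-→d6:-→d7:-→d8:-→d9:-→d10:-→d11:-→d12:H0→d13:-→d14:-→d15:-→d16:-→d17:-→d18:-→d19:H0→d20:-  best=H0
  del 80.0.0.0/4 (clear depth 4)
  ? 85.56.142.131  path d0:-→d1:-→d2:-→d3:-→d4:-→d5:-→d6:-→d7:-→d8:-→d9:-→d10:-→d11:-→d12:H0→d13:-→d14:-→d15:-→d16:-→d17:-→d18:-→d19:H0→d20:-→d21:-→d22:-→d23:-→d24:-→d25:-→d26:-→d27:-→d28:H1  best=H1
  add 85.56.128.0/20 -> H5 at depth 20
  add 85.56.142.128/25 -> H6 at depth 25
  ? 85.56.128.0  path d0:-→d1:-→d2:-→d3:-→d4:-→d5:-→d6:-→d7:-→d8:-→d9:-→d10:-→d11:-→d12:H0→d13:-→d14:-→d15:-→d16:-→d17:-→d18:-→d19:H0→d20:H5  best=H5
  del 85.56.142.128/25 (clear depth 25)
  add 85.56.142.142/32 -> H0 at depth 32
  del 85.56.128.0/20 (clear depth 20)
  del 101.145.45.80/28 (clear depth 28)
  add 84.0.0.0/7 -> H1 at depth 7

== LOOKUPS ==
["no-route","H2","H1","H3","H5","H0","H1","H5"]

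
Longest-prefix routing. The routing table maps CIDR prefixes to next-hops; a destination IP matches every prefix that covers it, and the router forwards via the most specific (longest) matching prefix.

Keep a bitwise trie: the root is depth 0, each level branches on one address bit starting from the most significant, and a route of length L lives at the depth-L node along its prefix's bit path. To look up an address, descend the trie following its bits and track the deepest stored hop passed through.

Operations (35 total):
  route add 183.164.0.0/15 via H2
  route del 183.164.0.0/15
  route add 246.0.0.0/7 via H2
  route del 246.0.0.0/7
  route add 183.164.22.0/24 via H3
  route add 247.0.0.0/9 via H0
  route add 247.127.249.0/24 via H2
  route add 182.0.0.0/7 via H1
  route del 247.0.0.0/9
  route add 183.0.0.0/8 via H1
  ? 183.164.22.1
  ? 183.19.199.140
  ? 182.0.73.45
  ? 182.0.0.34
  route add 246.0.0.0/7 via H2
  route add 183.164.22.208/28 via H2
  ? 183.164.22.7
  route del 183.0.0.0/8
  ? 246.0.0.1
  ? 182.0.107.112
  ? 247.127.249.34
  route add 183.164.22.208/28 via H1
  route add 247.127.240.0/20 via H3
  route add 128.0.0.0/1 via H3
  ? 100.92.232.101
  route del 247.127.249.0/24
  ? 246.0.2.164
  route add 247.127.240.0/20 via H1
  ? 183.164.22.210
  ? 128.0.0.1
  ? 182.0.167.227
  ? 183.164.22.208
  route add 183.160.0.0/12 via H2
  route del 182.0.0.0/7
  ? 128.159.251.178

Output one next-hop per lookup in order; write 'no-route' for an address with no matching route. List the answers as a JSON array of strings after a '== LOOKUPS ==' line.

Apply in order:
  + 183.164.0.0/15 (H2) depth=15
  - 183.164.0.0/15 clear@15
  + 246.0.0.0/7 (H2) depth=7
  - 246.0.0.0/7 clear@7
  + 183.164.22.0/24 (H3) depth=24
  + 247.0.0.0/9 (H0) depth=9
  + 247.127.249.0/24 (H2) depth=24
  + 182.0.0.0/7 (H1) depth=7
  - 247.0.0.0/9 clear@9
  + 183.0.0.0/8 (H1) depth=8
  ? 183.164.22.1  path d0:-→d1:-→d2:-→d3:-→d4:-→d5:-→d6:-→d7:H1→d8:H1→d9:-→d10:-→d11:-→d12:-→d13:-→d14:-→d15:-→d16:-→d17:-→d18:-→d19:-→d20:-→d21:-→d22:-→d23:-→d24:H3  best=H3
  ? 183.19.199.140  path d0:-→d1:-→d2:-→d3:-→d4:-→d5:-→d6:-→d7:H1→d8:H1  best=H1
  ? 182.0.73.45  path d0:-→d1:-→d2:-→d3:-→d4:-→d5:-→d6:-→d7:H1  best=H1
  ? 182.0.0.34  path d0:-→d1:-→d2:-→d3:-→d4:-→d5:-→d6:-→d7:H1  best=H1
  + 246.0.0.0/7 (H2) depth=7
  + 183.164.22.208/28 (H2) depth=28
  ? 183.164.22.7  path d0:-→d1:-→d2:-→d3:-→d4:-→d5:-→d6:-→d7:H1→d8:H1→d9:-→d10:-→d11:-→d12:-→d13:-→d14:-→d15:-→d16:-→d17:-→d18:-→d19:-→d20:-→d21:-→d22:-→d23:-→d24:H3  best=H3
  - 183.0.0.0/8 clear@8
  ? 246.0.0.1  path d0:-→d1:-→d2:-→d3:-→d4:-→d5:-→d6:-→d7:H2  best=H2
  ? 182.0.107.112  path d0:-→d1:-→d2:-→d3:-→d4:-→d5:-→d6:-→d7:H1  best=H1
  ? 247.127.249.34  path d0:-→d1:-→d2:-→d3:-→d4:-→d5:-→d6:-→d7:H2→d8:-→d9:-→d10:-→d11:-→d12:-→d13:-→d14:-→d15:-→d16:-→d17:-→d18:-→d19:-→d20:-→d21:-→d22:-→d23:-→d24:H2  best=H2
  + 183.164.22.208/28 (H1) depth=28
  + 247.127.240.0/20 (H3) depth=20
  + 128.0.0.0/1 (H3) depth=1
  ? 100.92.232.101  path d0:-  best=no-route
  - 247.127.249.0/24 clear@24
  ? 246.0.2.164  path d0:-→d1:H3→d2:-→d3:-→d4:-→d5:-→d6:-→d7:H2  best=H2
  + 247.127.240.0/20 (H1) depth=20
  ? 183.164.22.210  path d0:-→d1:H3→d2:-→d3:-→d4:-→d5:-→d6:-→d7:H1→d8:-→d9:-→d10:-→d11:-→d12:-→d13:-→d14:-→d15:-→d16:-→d17:-→d18:-→d19:-→d20:-→d21:-→d22:-→d23:-→d24:H3→d25:-→d26:-→d27:-→d28:H1  best=H1
  ? 128.0.0.1  path d0:-→d1:H3→d2:-  best=H3
  ? 182.0.167.227  path d0:-→d1:H3→d2:-→d3:-→d4:-→d5:-→d6:-→d7:H1  best=H1
  ? 183.164.22.208  path d0:-→d1:H3→d2:-→d3:-→d4:-→d5:-→d6:-→d7:H1→d8:-→d9:-→d10:-→d11:-→d12:-→d13:-→d14:-→d15:-→d16:-→d17:-→d18:-→d19:-→d20:-→d21:-→d22:-→d23:-→d24:H3→d25:-→d26:-→d27:-→d28:H1  best=H1
  + 183.160.0.0/12 (H2) depth=12
  - 182.0.0.0/7 clear@7
  ? 128.159.251.178  path d0:-→d1:H3→d2:-  best=H3

== LOOKUPS ==
["H3","H1","H1","H1","H3","H2","H1","H2","no-route","H2","H1","H3","H1","H1","H3"]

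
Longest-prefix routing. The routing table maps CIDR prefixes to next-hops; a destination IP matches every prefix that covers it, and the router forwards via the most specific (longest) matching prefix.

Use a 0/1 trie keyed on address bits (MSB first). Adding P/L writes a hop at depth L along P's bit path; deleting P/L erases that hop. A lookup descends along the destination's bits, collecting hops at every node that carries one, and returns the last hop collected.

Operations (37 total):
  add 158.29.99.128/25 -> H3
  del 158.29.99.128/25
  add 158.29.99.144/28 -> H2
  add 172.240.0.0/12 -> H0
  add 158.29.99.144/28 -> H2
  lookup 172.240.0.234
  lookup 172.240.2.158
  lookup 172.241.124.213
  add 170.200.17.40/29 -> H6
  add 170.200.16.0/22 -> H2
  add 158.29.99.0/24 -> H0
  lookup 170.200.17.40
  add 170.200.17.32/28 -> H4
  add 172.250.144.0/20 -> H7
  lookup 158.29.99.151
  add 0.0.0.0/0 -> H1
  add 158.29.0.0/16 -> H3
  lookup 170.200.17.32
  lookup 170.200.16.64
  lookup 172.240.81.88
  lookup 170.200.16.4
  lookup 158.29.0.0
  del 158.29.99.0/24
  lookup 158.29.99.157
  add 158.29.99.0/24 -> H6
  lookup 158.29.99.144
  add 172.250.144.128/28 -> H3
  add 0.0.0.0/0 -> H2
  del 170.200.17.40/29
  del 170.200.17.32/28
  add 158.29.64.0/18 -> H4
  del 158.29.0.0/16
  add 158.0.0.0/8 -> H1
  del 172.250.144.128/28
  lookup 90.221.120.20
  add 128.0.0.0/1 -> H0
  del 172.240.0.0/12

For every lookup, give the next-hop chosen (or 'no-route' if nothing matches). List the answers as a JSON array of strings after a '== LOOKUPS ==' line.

Apply in order:
  add 158.29.99.128/25 -> H3 at depth 25
  - 158.29.99.128/25 clear@25
  add 158.29.99.144/28 -> H2 at depth 28
  add 172.240.0.0/12 -> H0 at depth 12
  add 158.29.99.144/28 -> H2 at depth 28
  lookup 172.240.0.234: bits 101011001111 walk d0:-→d1:-→d2:-→d3:-→d4:-→d5:-→d6:-→d7:-→d8:-→d9:-→d10:-→d11:-→d12:H0 -> H0
  lookup 172.240.2.158: bits 101011001111 walk d0:-→d1:-→d2:-→d3:-→d4:-→d5:-→d6:-→d7:-→d8:-→d9:-→d10:-→d11:-→d12:H0 -> H0
  lookup 172.241.124.213: bits 101011001111 walk d0:-→d1:-→d2:-→d3:-→d4:-→d5:-→d6:-→d7:-→d8:-→d9:-→d10:-→d11:-→d12:H0 -> H0
  add 170.200.17.40/29 -> H6 at depth 29
  add 170.200.16.0/22 -> H2 at depth 22
  add 158.29.99.0/24 -> H0 at depth 24
  lookup 170.200.17.40: bits 10101010110010000001000100101 walk d0:-→d1:-→d2:-→d3:-→d4:-→d5:-→d6:-→d7:-→d8:-→d9:-→d10:-→d11:-→d12:-→d13:-→d14:-→d15:-→d16:-→d17:-→d18:-→d19:-→d20:-→d21:-→d22:H2→d23:-→d24:-→d25:-→d26:-→d27:-→d28:-→d29:H6 -> H6
  add 170.200.17.32/28 -> H4 at depth 28
  add 172.250.144.0/20 -> H7 at depth 20
  lookup 158.29.99.151: bits 1001111000011101011000111001 walk d0:-→d1:-→d2:-→d3:-→d4:-→d5:-→d6:-→d7:-→d8:-→d9:-→d10:-→d11:-→d12:-→d13:-→d14:-→d15:-→d16:-→d17:-→d18:-→d19:-→d20:-→d21:-→d22:-→d23:-→d24:H0→d25:-→d26:-→d27:-→d28:H2 -> H2
  add 0.0.0.0/0 -> H1 at depth 0
  add 158.29.0.0/16 -> H3 at depth 16
  lookup 170.200.17.32: bits 1010101011001000000100010010 walk d0:H1→d1:-→d2:-→d3:-→d4:-→d5:-→d6:-→d7:-→d8:-→d9:-→d10:-→d11:-→d12:-→d13:-→d14:-→d15:-→d16:-→d17:-→d18:-→d19:-→d20:-→d21:-→d22:H2→d23:-→d24:-→d25:-→d26:-→d27:-→d28:H4 -> H4
  lookup 170.200.16.64: bits 10101010110010000001000 walk d0:H1→d1:-→d2:-→d3:-→d4:-→d5:-→d6:-→d7:-→d8:-→d9:-→d10:-→d11:-→d12:-→d13:-→d14:-→d15:-→d16:-→d17:-→d18:-→d19:-→d20:-→d21:-→d22:H2→d23:- -> H2
  lookup 172.240.81.88: bits 101011001111 walk d0:H1→d1:-→d2:-→d3:-→d4:-→d5:-→d6:-→d7:-→d8:-→d9:-→d10:-→d11:-→d12:H0 -> H0
  lookup 170.200.16.4: bits 10101010110010000001000 walk d0:H1→d1:-→d2:-→d3:-→d4:-→d5:-→d6:-→d7:-→d8:-→d9:-→d10:-→d11:-→d12:-→d13:-→d14:-→d15:-→d16:-→d17:-→d18:-→d19:-→d20:-→d21:-→d22:H2→d23:- -> H2
  lookup 158.29.0.0: bits 10011110000111010 walk d0:H1→d1:-→d2:-→d3:-→d4:-→d5:-→d6:-→d7:-→d8:-→d9:-→d10:-→d11:-→d12:-→d13:-→d14:-→d15:-→d16:H3→d17:- -> H3
  - 158.29.99.0/24 clear@24
  lookup 158.29.99.157: bits 1001111000011101011000111001 walk d0:H1→d1:-→d2:-→d3:-→d4:-→d5:-→d6:-→d7:-→d8:-→d9:-→d10:-→d11:-→d12:-→d13:-→d14:-→d15:-→d16:H3→d17:-→d18:-→d19:-→d20:-→d21:-→d22:-→d23:-→d24:-→d25:-→d26:-→d27:-→d28:H2 -> H2
  add 158.29.99.0/24 -> H6 at depth 24
  lookup 158.29.99.144: bits 1001111000011101011000111001 walk d0:H1→d1:-→d2:-→d3:-→d4:-→d5:-→d6:-→d7:-→d8:-→d9:-→d10:-→d11:-→d12:-→d13:-→d14:-→d15:-→d16:H3→d17:-→d18:-→d19:-→d20:-→d21:-→d22:-→d23:-→d24:H6→d25:-→d26:-→d27:-→d28:H2 -> H2
  add 172.250.144.128/28 -> H3 at depth 28
  add 0.0.0.0/0 -> H2 at depth 0
  - 170.200.17.40/29 clear@29
  - 170.200.17.32/28 clear@28
  add 158.29.64.0/18 -> H4 at depth 18
  - 158.29.0.0/16 clear@16
  add 158.0.0.0/8 -> H1 at depth 8
  - 172.250.144.128/28 clear@28
  lookup 90.221.120.20: bits ε walk d0:H2 -> H2
  add 128.0.0.0/1 -> H0 at depth 1
  - 172.240.0.0/12 clear@12

== LOOKUPS ==
["H0","H0","H0","H6","H2","H4","H2","H0","H2","H3","H2","H2","H2"]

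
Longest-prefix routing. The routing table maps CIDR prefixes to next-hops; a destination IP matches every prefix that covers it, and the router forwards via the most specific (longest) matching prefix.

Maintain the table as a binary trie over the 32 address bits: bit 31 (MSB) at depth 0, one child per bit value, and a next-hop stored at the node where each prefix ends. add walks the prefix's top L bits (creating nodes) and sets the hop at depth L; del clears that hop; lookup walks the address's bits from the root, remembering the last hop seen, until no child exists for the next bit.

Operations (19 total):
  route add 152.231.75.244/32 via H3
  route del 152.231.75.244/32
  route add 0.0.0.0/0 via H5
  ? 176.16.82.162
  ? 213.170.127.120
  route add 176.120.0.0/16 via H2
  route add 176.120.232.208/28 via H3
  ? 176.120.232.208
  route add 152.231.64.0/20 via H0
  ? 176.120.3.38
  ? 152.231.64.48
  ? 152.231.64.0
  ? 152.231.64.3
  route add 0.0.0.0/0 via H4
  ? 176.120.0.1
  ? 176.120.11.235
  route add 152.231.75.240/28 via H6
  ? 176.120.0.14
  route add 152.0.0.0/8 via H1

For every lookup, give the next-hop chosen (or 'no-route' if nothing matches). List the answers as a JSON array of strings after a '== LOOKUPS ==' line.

Process each operation:
  + 152.231.75.244/32 (H3) depth=32
  del 152.231.75.244/32 (clear depth 32)
  + 0.0.0.0/0 (H5) depth=0
  lookup 176.16.82.162: bits 10 walk d0:H5→d1:-→d2:- -> H5
  lookup 213.170.127.120: bits 1 walk d0:H5→d1:- -> H5
  + 176.120.0.0/16 (H2) depth=16
  + 176.120.232.208/28 (H3) depth=28
  lookup 176.120.232.208: bits 1011000001111000111010001101 walk d0:H5→d1:-→d2:-→d3:-→d4:-→d5:-→d6:-→d7:-→d8:-→d9:-→d10:-→d11:-→d12:-→d13:-→d14:-→d15:-→d16:H2→d17:-→d18:-→d19:-→d20:-→d21:-→d22:-→d23:-→d24:-→d25:-→d26:-→d27:-→d28:H3 -> H3
  + 152.231.64.0/20 (H0) depth=20
  lookup 176.120.3.38: bits 1011000001111000 walk d0:H5→d1:-→d2:-→d3:-→d4:-→d5:-→d6:-→d7:-→d8:-→d9:-→d10:-→d11:-→d12:-→d13:-→d14:-→d15:-→d16:H2 -> H2
  lookup 152.231.64.48: bits 10011000111001110100 walk d0:H5→d1:-→d2:-→d3:-→d4:-→d5:-→d6:-→d7:-→d8:-→d9:-→d10:-→d11:-→d12:-→d13:-→d14:-→d15:-→d16:-→d17:-→d18:-→d19:-→d20:H0 -> H0
  lookup 152.231.64.0: bits 10011000111001110100 walk d0:H5→d1:-→d2:-→d3:-→d4:-→d5:-→d6:-→d7:-→d8:-→d9:-→d10:-→d11:-→d12:-→d13:-→d14:-→d15:-→d16:-→d17:-→d18:-→d19:-→d20:H0 -> H0
  lookup 152.231.64.3: bits 10011000111001110100 walk d0:H5→d1:-→d2:-→d3:-→d4:-→d5:-→d6:-→d7:-→d8:-→d9:-→d10:-→d11:-→d12:-→d13:-→d14:-→d15:-→d16:-→d17:-→d18:-→d19:-→d20:H0 -> H0
  + 0.0.0.0/0 (H4) depth=0
  lookup 176.120.0.1: bits 1011000001111000 walk d0:H4→d1:-→d2:-→d3:-→d4:-→d5:-→d6:-→d7:-→d8:-→d9:-→d10:-→d11:-→d12:-→d13:-→d14:-→d15:-→d16:H2 -> H2
  lookup 176.120.11.235: bits 1011000001111000 walk d0:H4→d1:-→d2:-→d3:-→d4:-→d5:-→d6:-→d7:-→d8:-→d9:-→d10:-→d11:-→d12:-→d13:-→d14:-→d15:-→d16:H2 -> H2
  + 152.231.75.240/28 (H6) depth=28
  lookup 176.120.0.14: bits 1011000001111000 walk d0:H4→d1:-→d2:-→d3:-→d4:-→d5:-→d6:-→d7:-→d8:-→d9:-→d10:-→d11:-→d12:-→d13:-→d14:-→d15:-→d16:H2 -> H2
  + 152.0.0.0/8 (H1) depth=8

== LOOKUPS ==
["H5","H5","H3","H2","H0","H0","H0","H2","H2","H2"]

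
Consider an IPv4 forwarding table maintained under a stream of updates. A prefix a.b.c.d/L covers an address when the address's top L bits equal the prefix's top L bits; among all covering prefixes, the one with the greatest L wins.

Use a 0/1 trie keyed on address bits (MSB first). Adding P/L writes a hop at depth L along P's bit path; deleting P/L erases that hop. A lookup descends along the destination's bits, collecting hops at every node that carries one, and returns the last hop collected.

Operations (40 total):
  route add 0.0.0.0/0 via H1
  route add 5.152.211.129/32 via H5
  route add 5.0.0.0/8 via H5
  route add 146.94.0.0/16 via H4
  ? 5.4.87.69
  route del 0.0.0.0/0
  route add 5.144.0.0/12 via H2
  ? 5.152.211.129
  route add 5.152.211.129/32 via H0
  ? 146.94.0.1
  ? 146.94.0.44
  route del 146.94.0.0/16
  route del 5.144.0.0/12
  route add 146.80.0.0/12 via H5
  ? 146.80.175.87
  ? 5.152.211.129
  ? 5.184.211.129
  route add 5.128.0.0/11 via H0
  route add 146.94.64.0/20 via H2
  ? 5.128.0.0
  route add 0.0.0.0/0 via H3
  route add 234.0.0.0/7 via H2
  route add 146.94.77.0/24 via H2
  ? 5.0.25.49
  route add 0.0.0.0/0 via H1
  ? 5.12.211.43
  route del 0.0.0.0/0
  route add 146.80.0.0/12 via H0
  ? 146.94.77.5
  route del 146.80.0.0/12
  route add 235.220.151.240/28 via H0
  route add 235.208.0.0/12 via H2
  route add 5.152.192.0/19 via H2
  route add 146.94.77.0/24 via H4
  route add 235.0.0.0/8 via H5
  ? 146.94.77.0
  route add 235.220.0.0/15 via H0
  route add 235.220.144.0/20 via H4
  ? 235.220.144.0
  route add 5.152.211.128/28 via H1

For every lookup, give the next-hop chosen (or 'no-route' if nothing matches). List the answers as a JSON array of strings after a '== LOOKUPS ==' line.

Trace:
  + 0.0.0.0/0 (H1) depth=0
  + 5.152.211.129/32 (H5) depth=32
  + 5.0.0.0/8 (H5) depth=8
  + 146.94.0.0/16 (H4) depth=16
  ? 5.4.87.69  path d0:H1→d1:-→d2:-→d3:-→d4:-→d5:-→d6:-→d7:-→d8:H5  best=H5
  del 0.0.0.0/0 (clear depth 0)
  + 5.144.0.0/12 (H2) depth=12
  ? 5.152.211.129  path d0:-→d1:-→d2:-→d3:-→d4:-→d5:-→d6:-→d7:-→d8:H5→d9:-→d10:-→d11:-→d12:H2→d13:-→d14:-→d15:-→d16:-→d17:-→d18:-→d19:-→d20:-→d21:-→d22:-→d23:-→d24:-→d25:-→d26:-→d27:-→d28:-→d29:-→d30:-→d31:-→d32:H5  best=H5
  + 5.152.211.129/32 (H0) depth=32
  ? 146.94.0.1  path d0:-→d1:-→d2:-→d3:-→d4:-→d5:-→d6:-→d7:-→d8:-→d9:-→d10:-→d11:-→d12:-→d13:-→d14:-→d15:-→d16:H4  best=H4
  ? 146.94.0.44  path d0:-→d1:-→d2:-→d3:-→d4:-→d5:-→d6:-→d7:-→d8:-→d9:-→d10:-→d11:-→d12:-→d13:-→d14:-→d15:-→d16:H4  best=H4
  del 146.94.0.0/16 (clear depth 16)
  del 5.144.0.0/12 (clear depth 12)
  + 146.80.0.0/12 (H5) depth=12
  ? 146.80.175.87  path d0:-→d1:-→d2:-→d3:-→d4:-→d5:-→d6:-→d7:-→d8:-→d9:-→d10:-→d11:-→d12:H5  best=H5
  ? 5.152.211.129  path d0:-→d1:-→d2:-→d3:-→d4:-→d5:-→d6:-→d7:-→d8:H5→d9:-→d10:-→d11:-→d12:-→d13:-→d14:-→d15:-→d16:-→d17:-→d18:-→d19:-→d20:-→d21:-→d22:-→d23:-→d24:-→d25:-→d26:-→d27:-→d28:-→d29:-→d30:-→d31:-→d32:H0  best=H0
  ? 5.184.211.129  path d0:-→d1:-→d2:-→d3:-→d4:-→d5:-→d6:-→d7:-→d8:H5→d9:-→d10:-  best=H5
  + 5.128.0.0/11 (H0) depth=11
  + 146.94.64.0/20 (H2) depth=20
  ? 5.128.0.0  path d0:-→d1:-→d2:-→d3:-→d4:-→d5:-→d6:-→d7:-→d8:H5→d9:-→d10:-→d11:H0  best=H0
  + 0.0.0.0/0 (H3) depth=0
  + 234.0.0.0/7 (H2) depth=7
  + 146.94.77.0/24 (H2) depth=24
  ? 5.0.25.49  path d0:H3→d1:-→d2:-→d3:-→d4:-→d5:-→d6:-→d7:-→d8:H5  best=H5
  + 0.0.0.0/0 (H1) depth=0
  ? 5.12.211.43  path d0:H1→d1:-→d2:-→d3:-→d4:-→d5:-→d6:-→d7:-→d8:H5  best=H5
  del 0.0.0.0/0 (clear depth 0)
  + 146.80.0.0/12 (H0) depth=12
  ? 146.94.77.5  path d0:-→d1:-→d2:-→d3:-→d4:-→d5:-→d6:-→d7:-→d8:-→d9:-→d10:-→d11:-→d12:H0→d13:-→d14:-→d15:-→d16:-→d17:-→d18:-→d19:-→d20:H2→d21:-→d22:-→d23:-→d24:H2  best=H2
  del 146.80.0.0/12 (clear depth 12)
  + 235.220.151.240/28 (H0) depth=28
  + 235.208.0.0/12 (H2) depth=12
  + 5.152.192.0/19 (H2) depth=19
  + 146.94.77.0/24 (H4) depth=24
  + 235.0.0.0/8 (H5) depth=8
  ? 146.94.77.0  path d0:-→d1:-→d2:-→d3:-→d4:-→d5:-→d6:-→d7:-→d8:-→d9:-→d10:-→d11:-→d12:-→d13:-→d14:-→d15:-→d16:-→d17:-→d18:-→d19:-→d20:H2→d21:-→d22:-→d23:-→d24:H4  best=H4
  + 235.220.0.0/15 (H0) depth=15
  + 235.220.144.0/20 (H4) depth=20
  ? 235.220.144.0  path d0:-→d1:-→d2:-→d3:-→d4:-→d5:-→d6:-→d7:H2→d8:H5→d9:-→d10:-→d11:-→d12:H2→d13:-→d14:-→d15:H0→d16:-→d17:-→d18:-→d19:-→d20:H4→d21:-  best=H4
  + 5.152.211.128/28 (H1) depth=28

== LOOKUPS ==
["H5","H5","H4","H4","H5","H0","H5","H0","H5","H5","H2","H4","H4"]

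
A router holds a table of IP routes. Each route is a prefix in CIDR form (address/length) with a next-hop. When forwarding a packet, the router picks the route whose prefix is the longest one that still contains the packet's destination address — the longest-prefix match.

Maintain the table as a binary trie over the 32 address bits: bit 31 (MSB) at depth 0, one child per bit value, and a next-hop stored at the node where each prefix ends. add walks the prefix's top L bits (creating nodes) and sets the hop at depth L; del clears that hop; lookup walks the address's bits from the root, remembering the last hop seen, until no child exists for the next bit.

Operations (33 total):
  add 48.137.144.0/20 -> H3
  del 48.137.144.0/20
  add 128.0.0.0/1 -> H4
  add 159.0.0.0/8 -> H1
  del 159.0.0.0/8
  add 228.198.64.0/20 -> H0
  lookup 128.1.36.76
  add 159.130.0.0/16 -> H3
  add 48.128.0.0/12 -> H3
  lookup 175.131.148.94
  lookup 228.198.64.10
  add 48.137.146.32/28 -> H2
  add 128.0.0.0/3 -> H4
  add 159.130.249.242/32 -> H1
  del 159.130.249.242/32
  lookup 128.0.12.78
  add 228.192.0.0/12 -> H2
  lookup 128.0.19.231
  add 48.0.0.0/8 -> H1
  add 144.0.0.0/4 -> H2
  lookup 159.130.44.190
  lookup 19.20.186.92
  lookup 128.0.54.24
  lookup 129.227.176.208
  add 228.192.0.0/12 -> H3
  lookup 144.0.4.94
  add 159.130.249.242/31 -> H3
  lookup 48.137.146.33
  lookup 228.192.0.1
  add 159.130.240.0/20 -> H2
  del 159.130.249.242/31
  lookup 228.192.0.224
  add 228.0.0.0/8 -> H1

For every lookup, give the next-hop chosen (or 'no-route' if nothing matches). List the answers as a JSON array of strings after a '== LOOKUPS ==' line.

Trace:
  + 48.137.144.0/20 (H3) depth=20
  - 48.137.144.0/20 clear@20
  + 128.0.0.0/1 (H4) depth=1
  + 159.0.0.0/8 (H1) depth=8
  - 159.0.0.0/8 clear@8
  + 228.198.64.0/20 (H0) depth=20
  lookup 128.1.36.76: bits 100 walk d0:-→d1:H4→d2:-→d3:- -> H4
  + 159.130.0.0/16 (H3) depth=16
  + 48.128.0.0/12 (H3) depth=12
  lookup 175.131.148.94: bits 10 walk d0:-→d1:H4→d2:- -> H4
  lookup 228.198.64.10: bits 11100100110001100100 walk d0:-→d1:H4→d2:-→d3:-→d4:-→d5:-→d6:-→d7:-→d8:-→d9:-→d10:-→d11:-→d12:-→d13:-→d14:-→d15:-→d16:-→d17:-→d18:-→d19:-→d20:H0 -> H0
  + 48.137.146.32/28 (H2) depth=28
  + 128.0.0.0/3 (H4) depth=3
  + 159.130.249.242/32 (H1) depth=32
  - 159.130.249.242/32 clear@32
  lookup 128.0.12.78: bits 100 walk d0:-→d1:H4→d2:-→d3:H4 -> H4
  + 228.192.0.0/12 (H2) depth=12
  lookup 128.0.19.231: bits 100 walk d0:-→d1:H4→d2:-→d3:H4 -> H4
  + 48.0.0.0/8 (H1) depth=8
  + 144.0.0.0/4 (H2) depth=4
  lookup 159.130.44.190: bits 1001111110000010 walk d0:-→d1:H4→d2:-→d3:H4→d4:H2→d5:-→d6:-→d7:-→d8:-→d9:-→d10:-→d11:-→d12:-→d13:-→d14:-→d15:-→d16:H3 -> H3
  lookup 19.20.186.92: bits 00 walk d0:-→d1:-→d2:- -> no-route
  lookup 128.0.54.24: bits 100 walk d0:-→d1:H4→d2:-→d3:H4 -> H4
  lookup 129.227.176.208: bits 100 walk d0:-→d1:H4→d2:-→d3:H4 -> H4
  + 228.192.0.0/12 (H3) depth=12
  lookup 144.0.4.94: bits 1001 walk d0:-→d1:H4→d2:-→d3:H4→d4:H2 -> H2
  + 159.130.249.242/31 (H3) depth=31
  lookup 48.137.146.33: bits 0011000010001001100100100010 walk d0:-→d1:-→d2:-→d3:-→d4:-→d5:-→d6:-→d7:-→d8:H1→d9:-→d10:-→d11:-→d12:H3→d13:-→d14:-→d15:-→d16:-→d17:-→d18:-→d19:-→d20:-→d21:-→d22:-→d23:-→d24:-→d25:-→d26:-→d27:-→d28:H2 -> H2
  lookup 228.192.0.1: bits 1110010011000 walk d0:-→d1:H4→d2:-→d3:-→d4:-→d5:-→d6:-→d7:-→d8:-→d9:-→d10:-→d11:-→d12:H3→d13:- -> H3
  + 159.130.240.0/20 (H2) depth=20
  - 159.130.249.242/31 clear@31
  lookup 228.192.0.224: bits 1110010011000 walk d0:-→d1:H4→d2:-→d3:-→d4:-→d5:-→d6:-→d7:-→d8:-→d9:-→d10:-→d11:-→d12:H3→d13:- -> H3
  + 228.0.0.0/8 (H1) depth=8

== LOOKUPS ==
["H4","H4","H0","H4","H4","H3","no-route","H4","H4","H2","H2","H3","H3"]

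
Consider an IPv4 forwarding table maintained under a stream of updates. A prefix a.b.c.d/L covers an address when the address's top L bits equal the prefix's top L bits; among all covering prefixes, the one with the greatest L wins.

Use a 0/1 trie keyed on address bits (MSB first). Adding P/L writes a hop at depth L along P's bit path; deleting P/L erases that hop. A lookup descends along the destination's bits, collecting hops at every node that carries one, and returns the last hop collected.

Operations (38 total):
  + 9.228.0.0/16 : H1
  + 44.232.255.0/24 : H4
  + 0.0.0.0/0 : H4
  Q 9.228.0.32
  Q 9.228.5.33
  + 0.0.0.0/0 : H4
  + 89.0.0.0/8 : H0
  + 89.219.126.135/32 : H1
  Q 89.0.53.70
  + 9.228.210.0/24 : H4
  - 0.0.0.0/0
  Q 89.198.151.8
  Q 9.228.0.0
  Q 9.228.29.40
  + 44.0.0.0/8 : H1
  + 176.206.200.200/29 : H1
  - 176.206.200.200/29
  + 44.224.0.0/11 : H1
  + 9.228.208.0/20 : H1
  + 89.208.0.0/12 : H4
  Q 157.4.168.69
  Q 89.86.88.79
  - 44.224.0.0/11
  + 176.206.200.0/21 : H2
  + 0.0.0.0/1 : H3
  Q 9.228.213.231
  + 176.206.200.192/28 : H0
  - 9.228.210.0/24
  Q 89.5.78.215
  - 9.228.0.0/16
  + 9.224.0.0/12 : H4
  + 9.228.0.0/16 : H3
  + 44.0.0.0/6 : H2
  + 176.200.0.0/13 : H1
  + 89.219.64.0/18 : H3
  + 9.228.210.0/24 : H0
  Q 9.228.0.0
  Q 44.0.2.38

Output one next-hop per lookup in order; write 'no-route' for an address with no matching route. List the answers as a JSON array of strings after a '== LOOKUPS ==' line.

Process each operation:
  + 9.228.0.0/16 (H1) depth=16
  + 44.232.255.0/24 (H4) depth=24
  + 0.0.0.0/0 (H4) depth=0
  Q 9.228.0.32: descend 0000100111100100 ; hops seen [H4,H1] ; pick H1
  Q 9.228.5.33: descend 0000100111100100 ; hops seen [H4,H1] ; pick H1
  + 0.0.0.0/0 (H4) depth=0
  + 89.0.0.0/8 (H0) depth=8
  + 89.219.126.135/32 (H1) depth=32
  Q 89.0.53.70: descend 01011001 ; hops seen [H4,H0] ; pick H0
  + 9.228.210.0/24 (H4) depth=24
  del 0.0.0.0/0 (clear depth 0)
  Q 89.198.151.8: descend 01011001110 ; hops seen [H0] ; pick H0
  Q 9.228.0.0: descend 0000100111100100 ; hops seen [H1] ; pick H1
  Q 9.228.29.40: descend 0000100111100100 ; hops seen [H1] ; pick H1
  + 44.0.0.0/8 (H1) depth=8
  + 176.206.200.200/29 (H1) depth=29
  del 176.206.200.200/29 (clear depth 29)
  + 44.224.0.0/11 (H1) depth=11
  + 9.228.208.0/20 (H1) depth=20
  + 89.208.0.0/12 (H4) depth=12
  Q 157.4.168.69: descend 10 ; hops seen [∅] ; pick no-route
  Q 89.86.88.79: descend 01011001 ; hops seen [H0] ; pick H0
  del 44.224.0.0/11 (clear depth 11)
  + 176.206.200.0/21 (H2) depth=21
  + 0.0.0.0/1 (H3) depth=1
  Q 9.228.213.231: descend 000010011110010011010 ; hops seen [H3,H1,H1] ; pick H1
  + 176.206.200.192/28 (H0) depth=28
  del 9.228.210.0/24 (clear depth 24)
  Q 89.5.78.215: descend 01011001 ; hops seen [H3,H0] ; pick H0
  del 9.228.0.0/16 (clear depth 16)
  + 9.224.0.0/12 (H4) depth=12
  + 9.228.0.0/16 (H3) depth=16
  + 44.0.0.0/6 (H2) depth=6
  + 176.200.0.0/13 (H1) depth=13
  + 89.219.64.0/18 (H3) depth=18
  + 9.228.210.0/24 (H0) depth=24
  Q 9.228.0.0: descend 0000100111100100 ; hops seen [H3,H4,H3] ; pick H3
  Q 44.0.2.38: descend 00101100 ; hops seen [H3,H2,H1] ; pick H1

== LOOKUPS ==
["H1","H1","H0","H0","H1","H1","no-route","H0","H1","H0","H3","H1"]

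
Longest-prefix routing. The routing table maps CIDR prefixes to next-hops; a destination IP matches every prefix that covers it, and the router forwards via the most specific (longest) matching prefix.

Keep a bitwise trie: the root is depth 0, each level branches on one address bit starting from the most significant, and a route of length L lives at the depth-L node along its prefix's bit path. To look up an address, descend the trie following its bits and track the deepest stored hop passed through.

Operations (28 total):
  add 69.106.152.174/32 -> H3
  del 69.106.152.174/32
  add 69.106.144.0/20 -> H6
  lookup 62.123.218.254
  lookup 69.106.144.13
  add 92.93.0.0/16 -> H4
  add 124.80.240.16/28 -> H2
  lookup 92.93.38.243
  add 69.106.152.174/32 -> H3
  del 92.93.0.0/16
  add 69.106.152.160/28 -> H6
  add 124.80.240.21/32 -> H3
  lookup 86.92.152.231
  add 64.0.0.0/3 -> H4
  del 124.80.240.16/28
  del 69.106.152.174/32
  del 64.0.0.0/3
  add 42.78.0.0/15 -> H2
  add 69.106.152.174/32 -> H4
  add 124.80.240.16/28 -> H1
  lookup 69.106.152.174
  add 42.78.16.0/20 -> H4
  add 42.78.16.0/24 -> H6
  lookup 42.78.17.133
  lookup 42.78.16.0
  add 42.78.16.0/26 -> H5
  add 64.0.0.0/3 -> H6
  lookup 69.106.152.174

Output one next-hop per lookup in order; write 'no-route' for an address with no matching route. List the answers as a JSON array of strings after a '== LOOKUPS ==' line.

Trace:
  + 69.106.152.174/32 (H3) depth=32
  - 69.106.152.174/32 clear@32
  + 69.106.144.0/20 (H6) depth=20
  lookup 62.123.218.254: bits 0 walk d0:-→d1:- -> no-route
  lookup 69.106.144.13: bits 01000101011010101001 walk d0:-→d1:-→d2:-→d3:-→d4:-→d5:-→d6:-→d7:-→d8:-→d9:-→d10:-→d11:-→d12:-→d13:-→d14:-→d15:-→d16:-→d17:-→d18:-→d19:-→d20:H6 -> H6
  + 92.93.0.0/16 (H4) depth=16
  + 124.80.240.16/28 (H2) depth=28
  lookup 92.93.38.243: bits 0101110001011101 walk d0:-→d1:-→d2:-→d3:-→d4:-→d5:-→d6:-→d7:-→d8:-→d9:-→d10:-→d11:-→d12:-→d13:-→d14:-→d15:-→d16:H4 -> H4
  + 69.106.152.174/32 (H3) depth=32
  - 92.93.0.0/16 clear@16
  + 69.106.152.160/28 (H6) depth=28
  + 124.80.240.21/32 (H3) depth=32
  lookup 86.92.152.231: bits 0101 walk d0:-→d1:-→d2:-→d3:-→d4:- -> no-route
  + 64.0.0.0/3 (H4) depth=3
  - 124.80.240.16/28 clear@28
  - 69.106.152.174/32 clear@32
  - 64.0.0.0/3 clear@3
  + 42.78.0.0/15 (H2) depth=15
  + 69.106.152.174/32 (H4) depth=32
  + 124.80.240.16/28 (H1) depth=28
  lookup 69.106.152.174: bits 01000101011010101001100010101110 walk d0:-→d1:-→d2:-→d3:-→d4:-→d5:-→d6:-→d7:-→d8:-→d9:-→d10:-→d11:-→d12:-→d13:-→d14:-→d15:-→d16:-→d17:-→d18:-→d19:-→d20:H6→d21:-→d22:-→d23:-→d24:-→d25:-→d26:-→d27:-→d28:H6→d29:-→d30:-→d31:-→d32:H4 -> H4
  + 42.78.16.0/20 (H4) depth=20
  + 42.78.16.0/24 (H6) depth=24
  lookup 42.78.17.133: bits 00101010010011100001000 walk d0:-→d1:-→d2:-→d3:-→d4:-→d5:-→d6:-→d7:-→d8:-→d9:-→d10:-→d11:-→d12:-→d13:-→d14:-→d15:H2→d16:-→d17:-→d18:-→d19:-→d20:H4→d21:-→d22:-→d23:- -> H4
  lookup 42.78.16.0: bits 001010100100111000010000 walk d0:-→d1:-→d2:-→d3:-→d4:-→d5:-→d6:-→d7:-→d8:-→d9:-→d10:-→d11:-→d12:-→d13:-→d14:-→d15:H2→d16:-→d17:-→d18:-→d19:-→d20:H4→d21:-→d22:-→d23:-→d24:H6 -> H6
  + 42.78.16.0/26 (H5) depth=26
  + 64.0.0.0/3 (H6) depth=3
  lookup 69.106.152.174: bits 01000101011010101001100010101110 walk d0:-→d1:-→d2:-→d3:H6→d4:-→d5:-→d6:-→d7:-→d8:-→d9:-→d10:-→d11:-→d12:-→d13:-→d14:-→d15:-→d16:-→d17:-→d18:-→d19:-→d20:H6→d21:-→d22:-→d23:-→d24:-→d25:-→d26:-→d27:-→d28:H6→d29:-→d30:-→d31:-→d32:H4 -> H4

== LOOKUPS ==
["no-route","H6","H4","no-route","H4","H4","H6","H4"]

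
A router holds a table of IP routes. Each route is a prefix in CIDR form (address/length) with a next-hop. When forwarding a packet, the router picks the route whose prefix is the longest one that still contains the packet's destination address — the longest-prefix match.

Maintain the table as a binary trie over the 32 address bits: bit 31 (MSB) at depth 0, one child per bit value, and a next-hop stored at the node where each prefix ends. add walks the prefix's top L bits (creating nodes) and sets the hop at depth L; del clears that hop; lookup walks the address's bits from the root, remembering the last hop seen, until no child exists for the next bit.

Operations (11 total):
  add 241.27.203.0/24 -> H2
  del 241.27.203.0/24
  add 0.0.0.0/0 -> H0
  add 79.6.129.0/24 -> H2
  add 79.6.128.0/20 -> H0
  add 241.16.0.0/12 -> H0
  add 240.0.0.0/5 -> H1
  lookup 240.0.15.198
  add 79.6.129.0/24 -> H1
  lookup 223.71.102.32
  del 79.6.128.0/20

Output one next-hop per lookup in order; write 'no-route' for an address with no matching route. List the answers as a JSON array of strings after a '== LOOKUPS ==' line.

Process each operation:
  add 241.27.203.0/24 -> H2 at depth 24
  - 241.27.203.0/24 clear@24
  add 0.0.0.0/0 -> H0 at depth 0
  add 79.6.129.0/24 -> H2 at depth 24
  add 79.6.128.0/20 -> H0 at depth 20
  add 241.16.0.0/12 -> H0 at depth 12
  add 240.0.0.0/5 -> H1 at depth 5
  Q 240.0.15.198: descend 1111000 ; hops seen [H0,H1] ; pick H1
  add 79.6.129.0/24 -> H1 at depth 24
  Q 223.71.102.32: descend 11 ; hops seen [H0] ; pick H0
  - 79.6.128.0/20 clear@20

== LOOKUPS ==
["H1","H0"]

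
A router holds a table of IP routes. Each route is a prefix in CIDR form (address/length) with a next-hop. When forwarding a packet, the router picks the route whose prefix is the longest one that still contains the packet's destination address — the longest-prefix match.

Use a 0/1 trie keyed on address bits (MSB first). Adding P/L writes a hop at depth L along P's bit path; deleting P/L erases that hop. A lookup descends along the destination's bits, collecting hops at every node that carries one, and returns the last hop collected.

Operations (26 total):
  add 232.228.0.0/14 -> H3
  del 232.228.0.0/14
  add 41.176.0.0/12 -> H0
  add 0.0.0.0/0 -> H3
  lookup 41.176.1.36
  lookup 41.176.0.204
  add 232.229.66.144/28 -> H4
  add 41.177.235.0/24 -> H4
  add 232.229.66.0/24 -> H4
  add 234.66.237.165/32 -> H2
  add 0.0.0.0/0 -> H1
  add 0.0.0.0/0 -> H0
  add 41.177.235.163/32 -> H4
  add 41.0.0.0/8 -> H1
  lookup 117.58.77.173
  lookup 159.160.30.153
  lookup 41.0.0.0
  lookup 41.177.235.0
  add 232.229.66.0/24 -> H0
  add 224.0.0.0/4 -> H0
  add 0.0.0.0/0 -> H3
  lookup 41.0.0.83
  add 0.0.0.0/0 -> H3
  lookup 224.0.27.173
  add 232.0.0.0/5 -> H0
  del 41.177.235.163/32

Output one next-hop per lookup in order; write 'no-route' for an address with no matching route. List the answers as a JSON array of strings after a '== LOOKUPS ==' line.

Apply in order:
  add 232.228.0.0/14 -> H3 at depth 14
  del 232.228.0.0/14 (clear depth 14)
  add 41.176.0.0/12 -> H0 at depth 12
  add 0.0.0.0/0 -> H3 at depth 0
  ? 41.176.1.36  path d0:H3→d1:-→d2:-→d3:-→d4:-→d5:-→d6:-→d7:-→d8:-→d9:-→d10:-→d11:-→d12:H0  best=H0
  ? 41.176.0.204  path d0:H3→d1:-→d2:-→d3:-→d4:-→d5:-→d6:-→d7:-→d8:-→d9:-→d10:-→d11:-→d12:H0  best=H0
  add 232.229.66.144/28 -> H4 at depth 28
  add 41.177.235.0/24 -> H4 at depth 24
  add 232.229.66.0/24 -> H4 at depth 24
  add 234.66.237.165/32 -> H2 at depth 32
  add 0.0.0.0/0 -> H1 at depth 0
  add 0.0.0.0/0 -> H0 at depth 0
  add 41.177.235.163/32 -> H4 at depth 32
  add 41.0.0.0/8 -> H1 at depth 8
  ? 117.58.77.173  path d0:H0→d1:-  best=H0
  ? 159.160.30.153  path d0:H0→d1:-  best=H0
  ? 41.0.0.0  path d0:H0→d1:-→d2:-→d3:-→d4:-→d5:-→d6:-→d7:-→d8:H1  best=H1
  ? 41.177.235.0  path d0:H0→d1:-→d2:-→d3:-→d4:-→d5:-→d6:-→d7:-→d8:H1→d9:-→d10:-→d11:-→d12:H0→d13:-→d14:-→d15:-→d16:-→d17:-→d18:-→d19:-→d20:-→d21:-→d22:-→d23:-→d24:H4  best=H4
  add 232.229.66.0/24 -> H0 at depth 24
  add 224.0.0.0/4 -> H0 at depth 4
  add 0.0.0.0/0 -> H3 at depth 0
  ? 41.0.0.83  path d0:H3→d1:-→d2:-→d3:-→d4:-→d5:-→d6:-→d7:-→d8:H1  best=H1
  add 0.0.0.0/0 -> H3 at depth 0
  ? 224.0.27.173  path d0:H3→d1:-→d2:-→d3:-→d4:H0  best=H0
  add 232.0.0.0/5 -> H0 at depth 5
  del 41.177.235.163/32 (clear depth 32)

== LOOKUPS ==
["H0","H0","H0","H0","H1","H4","H1","H0"]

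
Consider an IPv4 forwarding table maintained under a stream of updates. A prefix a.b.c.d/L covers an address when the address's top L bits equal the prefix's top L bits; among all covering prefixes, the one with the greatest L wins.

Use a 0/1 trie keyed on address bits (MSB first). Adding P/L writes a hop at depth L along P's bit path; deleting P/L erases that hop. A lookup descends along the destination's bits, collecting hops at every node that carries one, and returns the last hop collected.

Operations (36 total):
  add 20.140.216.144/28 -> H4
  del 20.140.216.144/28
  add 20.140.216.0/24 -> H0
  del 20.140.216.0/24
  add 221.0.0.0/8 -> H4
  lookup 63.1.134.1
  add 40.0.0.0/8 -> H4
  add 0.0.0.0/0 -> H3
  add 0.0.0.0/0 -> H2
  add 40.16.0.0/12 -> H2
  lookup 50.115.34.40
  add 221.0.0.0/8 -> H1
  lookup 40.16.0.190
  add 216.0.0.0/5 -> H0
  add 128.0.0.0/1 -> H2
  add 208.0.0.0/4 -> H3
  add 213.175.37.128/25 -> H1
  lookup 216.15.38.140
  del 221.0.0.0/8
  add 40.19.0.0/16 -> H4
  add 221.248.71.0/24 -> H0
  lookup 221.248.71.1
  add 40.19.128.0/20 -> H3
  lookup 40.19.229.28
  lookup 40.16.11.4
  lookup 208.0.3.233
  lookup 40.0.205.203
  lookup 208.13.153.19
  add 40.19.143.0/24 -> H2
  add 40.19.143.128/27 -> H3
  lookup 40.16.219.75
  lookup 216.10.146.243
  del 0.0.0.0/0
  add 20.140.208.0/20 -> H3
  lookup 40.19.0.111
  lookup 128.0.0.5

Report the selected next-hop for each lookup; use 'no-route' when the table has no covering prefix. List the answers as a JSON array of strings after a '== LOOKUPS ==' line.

Apply in order:
  + 20.140.216.144/28 (H4) depth=28
  - 20.140.216.144/28 clear@28
  + 20.140.216.0/24 (H0) depth=24
  - 20.140.216.0/24 clear@24
  + 221.0.0.0/8 (H4) depth=8
  ? 63.1.134.1  path d0:-→d1:-→d2:-  best=no-route
  + 40.0.0.0/8 (H4) depth=8
  + 0.0.0.0/0 (H3) depth=0
  + 0.0.0.0/0 (H2) depth=0
  + 40.16.0.0/12 (H2) depth=12
  ? 50.115.34.40  path d0:H2→d1:-→d2:-→d3:-  best=H2
  + 221.0.0.0/8 (H1) depth=8
  ? 40.16.0.190  path d0:H2→d1:-→d2:-→d3:-→d4:-→d5:-→d6:-→d7:-→d8:H4→d9:-→d10:-→d11:-→d12:H2  best=H2
  + 216.0.0.0/5 (H0) depth=5
  + 128.0.0.0/1 (H2) depth=1
  + 208.0.0.0/4 (H3) depth=4
  + 213.175.37.128/25 (H1) depth=25
  ? 216.15.38.140  path d0:H2→d1:H2→d2:-→d3:-→d4:H3→d5:H0  best=H0
  - 221.0.0.0/8 clear@8
  + 40.19.0.0/16 (H4) depth=16
  + 221.248.71.0/24 (H0) depth=24
  ? 221.248.71.1  path d0:H2→d1:H2→d2:-→d3:-→d4:H3→d5:H0→d6:-→d7:-→d8:-→d9:-→d10:-→d11:-→d12:-→d13:-→d14:-→d15:-→d16:-→d17:-→d18:-→d19:-→d20:-→d21:-→d22:-→d23:-→d24:H0  best=H0
  + 40.19.128.0/20 (H3) depth=20
  ? 40.19.229.28  path d0:H2→d1:-→d2:-→d3:-→d4:-→d5:-→d6:-→d7:-→d8:H4→d9:-→d10:-→d11:-→d12:H2→d13:-→d14:-→d15:-→d16:H4→d17:-  best=H4
  ? 40.16.11.4  path d0:H2→d1:-→d2:-→d3:-→d4:-→d5:-→d6:-→d7:-→d8:H4→d9:-→d10:-→d11:-→d12:H2→d13:-→d14:-  best=H2
  ? 208.0.3.233  path d0:H2→d1:H2→d2:-→d3:-→d4:H3→d5:-  best=H3
  ? 40.0.205.203  path d0:H2→d1:-→d2:-→d3:-→d4:-→d5:-→d6:-→d7:-→d8:H4→d9:-→d10:-→d11:-  best=H4
  ? 208.13.153.19  path d0:H2→d1:H2→d2:-→d3:-→d4:H3→d5:-  best=H3
  + 40.19.143.0/24 (H2) depth=24
  + 40.19.143.128/27 (H3) depth=27
  ? 40.16.219.75  path d0:H2→d1:-→d2:-→d3:-→d4:-→d5:-→d6:-→d7:-→d8:H4→d9:-→d10:-→d11:-→d12:H2→d13:-→d14:-  best=H2
  ? 216.10.146.243  path d0:H2→d1:H2→d2:-→d3:-→d4:H3→d5:H0  best=H0
  - 0.0.0.0/0 clear@0
  + 20.140.208.0/20 (H3) depth=20
  ? 40.19.0.111  path d0:-→d1:-→d2:-→d3:-→d4:-→d5:-→d6:-→d7:-→d8:H4→d9:-→d10:-→d11:-→d12:H2→d13:-→d14:-→d15:-→d16:H4  best=H4
  ? 128.0.0.5  path d0:-→d1:H2  best=H2

== LOOKUPS ==
["no-route","H2","H2","H0","H0","H4","H2","H3","H4","H3","H2","H0","H4","H2"]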